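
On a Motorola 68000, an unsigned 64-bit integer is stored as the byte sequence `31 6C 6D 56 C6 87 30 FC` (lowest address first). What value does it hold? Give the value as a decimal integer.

3561341624808583420

Big-endian stores the most-significant byte at the lowest address.
The bytes are already most-significant first: 0x316C6D56C68730FC.
0x316C6D56C68730FC = 3561341624808583420.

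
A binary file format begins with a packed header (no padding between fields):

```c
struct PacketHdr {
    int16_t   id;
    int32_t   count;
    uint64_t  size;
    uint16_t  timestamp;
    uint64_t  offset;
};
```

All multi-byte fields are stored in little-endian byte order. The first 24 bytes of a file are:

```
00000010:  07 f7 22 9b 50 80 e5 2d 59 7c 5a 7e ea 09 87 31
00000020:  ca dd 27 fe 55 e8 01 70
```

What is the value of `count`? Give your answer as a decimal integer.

`count` follows `id` (2 bytes), so it starts at byte offset 2 and occupies 4 bytes.
Bytes at offsets 2..5: 22 9B 50 80.
Little-endian stores the least-significant byte at the lowest address.
Reassemble most-significant byte first: 80 50 9B 22 → 0x80509B22.
Top bit is set, so as a signed 32-bit value this is 0x80509B22 − 2^32 = -2142201054.

-2142201054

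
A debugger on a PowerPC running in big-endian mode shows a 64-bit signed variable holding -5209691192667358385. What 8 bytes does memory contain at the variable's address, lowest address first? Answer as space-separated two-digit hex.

Two's complement of -5209691192667358385 in 64 bits: 5209691192667358385 = 0x484C8A89A06B44B1; invert → 0xB7B375765F94BB4E; add 1 → 0xB7B375765F94BB4F.
Split into bytes (most-significant first): B7 B3 75 76 5F 94 BB 4F.
Big-endian stores the most-significant byte at the lowest address.
So the memory order matches the most-significant-first order: B7 B3 75 76 5F 94 BB 4F.

B7 B3 75 76 5F 94 BB 4F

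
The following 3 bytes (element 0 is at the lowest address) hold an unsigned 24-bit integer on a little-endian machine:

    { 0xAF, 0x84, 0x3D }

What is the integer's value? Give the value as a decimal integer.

Little-endian: lowest address holds the least-significant byte.
Reassemble most-significant byte first: 3D 84 AF → 0x3D84AF.
0x3D84AF = 4031663.

4031663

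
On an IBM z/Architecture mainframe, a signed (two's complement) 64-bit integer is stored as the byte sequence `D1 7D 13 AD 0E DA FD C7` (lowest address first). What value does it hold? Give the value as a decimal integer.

In big-endian order the high byte comes first in memory.
The bytes are already most-significant first: 0xD17D13AD0EDAFDC7.
Top bit is set, so as a signed 64-bit value this is 0xD17D13AD0EDAFDC7 − 2^64 = -3351500913694278201.

-3351500913694278201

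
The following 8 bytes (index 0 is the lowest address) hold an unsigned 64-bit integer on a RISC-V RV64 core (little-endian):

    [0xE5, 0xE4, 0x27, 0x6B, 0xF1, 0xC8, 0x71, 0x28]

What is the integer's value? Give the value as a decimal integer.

2914331373095871717

In little-endian order the low byte comes first in memory.
Reassemble most-significant byte first: 28 71 C8 F1 6B 27 E4 E5 → 0x2871C8F16B27E4E5.
0x2871C8F16B27E4E5 = 2914331373095871717.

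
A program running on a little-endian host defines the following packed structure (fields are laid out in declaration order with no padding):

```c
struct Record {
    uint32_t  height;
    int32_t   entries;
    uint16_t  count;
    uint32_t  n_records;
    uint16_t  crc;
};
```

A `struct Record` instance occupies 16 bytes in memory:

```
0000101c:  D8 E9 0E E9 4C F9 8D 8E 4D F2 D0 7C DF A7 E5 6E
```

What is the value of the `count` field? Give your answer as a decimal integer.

62029

`count` follows `height` (4 B), `entries` (4 B), so it starts at offset 4 + 4 = 8 and occupies 2 bytes.
Bytes at offsets 8..9: 4D F2.
Little-endian: lowest address holds the least-significant byte.
Reassemble most-significant byte first: F2 4D → 0xF24D.
0xF24D = 62029.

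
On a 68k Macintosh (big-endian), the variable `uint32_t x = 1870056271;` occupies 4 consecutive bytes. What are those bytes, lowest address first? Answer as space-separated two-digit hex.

6F 76 CB 4F

1870056271 in hexadecimal, padded to 32 bits, is 0x6F76CB4F.
Split into bytes (most-significant first): 6F 76 CB 4F.
In big-endian order the high byte comes first in memory.
So the memory order matches the most-significant-first order: 6F 76 CB 4F.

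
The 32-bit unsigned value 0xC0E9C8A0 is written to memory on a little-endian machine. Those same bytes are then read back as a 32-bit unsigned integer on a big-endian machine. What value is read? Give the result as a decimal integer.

Stored little-endian, the bytes at ascending addresses are A0 C8 E9 C0.
Read back as big-endian, the last byte is least significant, giving 0xA0C8E9C0.
0xA0C8E9C0 = 2697521600.

2697521600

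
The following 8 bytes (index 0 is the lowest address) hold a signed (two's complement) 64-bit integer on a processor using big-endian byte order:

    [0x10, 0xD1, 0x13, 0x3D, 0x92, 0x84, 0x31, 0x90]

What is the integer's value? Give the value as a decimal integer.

1211770929911443856

In big-endian order the high byte comes first in memory.
The bytes are already most-significant first: 0x10D1133D92843190.
0x10D1133D92843190 = 1211770929911443856.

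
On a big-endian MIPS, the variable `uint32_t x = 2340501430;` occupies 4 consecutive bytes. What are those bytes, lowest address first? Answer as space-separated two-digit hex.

2340501430 in hexadecimal, padded to 32 bits, is 0x8B8137B6.
Split into bytes (most-significant first): 8B 81 37 B6.
Big-endian stores the most-significant byte at the lowest address.
So the memory order matches the most-significant-first order: 8B 81 37 B6.

8B 81 37 B6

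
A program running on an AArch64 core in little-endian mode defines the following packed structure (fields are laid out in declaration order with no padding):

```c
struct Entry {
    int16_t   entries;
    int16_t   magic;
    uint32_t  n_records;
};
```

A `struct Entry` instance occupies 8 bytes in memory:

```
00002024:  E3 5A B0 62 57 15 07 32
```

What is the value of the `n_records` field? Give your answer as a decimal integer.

839325015

`n_records` follows `entries` (2 B), `magic` (2 B), so it starts at offset 2 + 2 = 4 and occupies 4 bytes.
Bytes at offsets 4..7: 57 15 07 32.
In little-endian order the low byte comes first in memory.
Reassemble most-significant byte first: 32 07 15 57 → 0x32071557.
0x32071557 = 839325015.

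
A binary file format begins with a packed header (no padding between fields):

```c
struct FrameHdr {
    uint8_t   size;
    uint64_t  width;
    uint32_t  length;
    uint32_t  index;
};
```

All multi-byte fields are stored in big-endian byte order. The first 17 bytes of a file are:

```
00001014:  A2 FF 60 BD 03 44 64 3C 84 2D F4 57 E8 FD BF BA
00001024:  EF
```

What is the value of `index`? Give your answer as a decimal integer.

`index` follows `size` (1 B), `width` (8 B), `length` (4 B), so it starts at offset 1 + 8 + 4 = 13 and occupies 4 bytes.
Bytes at offsets 13..16: FD BF BA EF.
Big-endian: lowest address holds the most-significant byte.
The bytes are already most-significant first: 0xFDBFBAEF.
0xFDBFBAEF = 4257200879.

4257200879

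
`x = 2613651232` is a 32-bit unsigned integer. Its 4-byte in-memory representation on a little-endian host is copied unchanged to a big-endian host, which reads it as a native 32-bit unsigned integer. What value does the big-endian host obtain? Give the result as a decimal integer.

2613651232 in 32-bit hexadecimal is 0x9BC92720.
Stored little-endian, the bytes at ascending addresses are 20 27 C9 9B.
Read back as big-endian, the last byte is least significant, giving 0x2027C99B.
0x2027C99B = 539478427.

539478427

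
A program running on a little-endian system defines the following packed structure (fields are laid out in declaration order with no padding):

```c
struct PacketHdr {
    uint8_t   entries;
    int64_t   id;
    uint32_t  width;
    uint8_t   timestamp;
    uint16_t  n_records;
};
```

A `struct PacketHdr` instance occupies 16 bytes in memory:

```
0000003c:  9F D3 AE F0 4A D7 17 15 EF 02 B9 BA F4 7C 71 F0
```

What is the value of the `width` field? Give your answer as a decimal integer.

4105877762

`width` follows `entries` (1 B), `id` (8 B), so it starts at offset 1 + 8 = 9 and occupies 4 bytes.
Bytes at offsets 9..12: 02 B9 BA F4.
In little-endian order the low byte comes first in memory.
Reassemble most-significant byte first: F4 BA B9 02 → 0xF4BAB902.
0xF4BAB902 = 4105877762.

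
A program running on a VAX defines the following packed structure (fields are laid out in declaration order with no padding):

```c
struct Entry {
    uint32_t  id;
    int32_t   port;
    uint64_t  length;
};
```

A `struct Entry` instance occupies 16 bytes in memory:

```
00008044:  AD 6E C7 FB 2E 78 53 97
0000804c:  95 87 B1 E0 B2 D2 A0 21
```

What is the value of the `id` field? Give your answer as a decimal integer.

4224151213

`id` is the first field, at byte offset 0, occupying 4 bytes.
Bytes at offsets 0..3: AD 6E C7 FB.
Little-endian stores the least-significant byte at the lowest address.
Reassemble most-significant byte first: FB C7 6E AD → 0xFBC76EAD.
0xFBC76EAD = 4224151213.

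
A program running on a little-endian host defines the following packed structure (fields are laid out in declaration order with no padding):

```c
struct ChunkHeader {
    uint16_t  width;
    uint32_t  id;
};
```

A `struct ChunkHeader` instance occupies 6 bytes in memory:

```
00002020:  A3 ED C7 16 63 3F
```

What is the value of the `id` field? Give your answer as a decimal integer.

`id` follows `width` (2 bytes), so it starts at byte offset 2 and occupies 4 bytes.
Bytes at offsets 2..5: C7 16 63 3F.
Little-endian stores the least-significant byte at the lowest address.
Reassemble most-significant byte first: 3F 63 16 C7 → 0x3F6316C7.
0x3F6316C7 = 1063458503.

1063458503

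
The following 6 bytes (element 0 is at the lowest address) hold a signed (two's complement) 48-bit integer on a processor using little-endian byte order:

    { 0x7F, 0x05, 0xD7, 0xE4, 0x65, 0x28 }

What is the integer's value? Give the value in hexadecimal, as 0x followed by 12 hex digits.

Little-endian: lowest address holds the least-significant byte.
Reassemble most-significant byte first: 28 65 E4 D7 05 7F → 0x2865E4D7057F.

0x2865E4D7057F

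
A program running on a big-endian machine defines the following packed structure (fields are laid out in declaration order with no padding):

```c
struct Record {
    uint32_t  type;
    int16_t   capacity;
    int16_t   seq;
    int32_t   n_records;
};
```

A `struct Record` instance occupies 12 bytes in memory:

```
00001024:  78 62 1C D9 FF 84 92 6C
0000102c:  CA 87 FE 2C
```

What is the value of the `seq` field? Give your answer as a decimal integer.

-28052

`seq` follows `type` (4 B), `capacity` (2 B), so it starts at offset 4 + 2 = 6 and occupies 2 bytes.
Bytes at offsets 6..7: 92 6C.
Big-endian: lowest address holds the most-significant byte.
The bytes are already most-significant first: 0x926C.
Top bit is set, so as a signed 16-bit value this is 0x926C − 2^16 = -28052.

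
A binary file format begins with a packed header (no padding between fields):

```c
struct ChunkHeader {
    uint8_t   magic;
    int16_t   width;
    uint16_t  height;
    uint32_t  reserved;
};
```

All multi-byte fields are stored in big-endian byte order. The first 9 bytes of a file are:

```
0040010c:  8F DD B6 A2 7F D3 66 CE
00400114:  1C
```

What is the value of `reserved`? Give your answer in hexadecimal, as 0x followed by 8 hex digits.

`reserved` follows `magic` (1 B), `width` (2 B), `height` (2 B), so it starts at offset 1 + 2 + 2 = 5 and occupies 4 bytes.
Bytes at offsets 5..8: D3 66 CE 1C.
Big-endian stores the most-significant byte at the lowest address.
The bytes are already most-significant first: 0xD366CE1C.

0xD366CE1C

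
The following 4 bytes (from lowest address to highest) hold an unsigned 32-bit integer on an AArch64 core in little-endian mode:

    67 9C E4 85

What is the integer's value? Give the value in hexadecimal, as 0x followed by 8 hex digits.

In little-endian order the low byte comes first in memory.
Reassemble most-significant byte first: 85 E4 9C 67 → 0x85E49C67.

0x85E49C67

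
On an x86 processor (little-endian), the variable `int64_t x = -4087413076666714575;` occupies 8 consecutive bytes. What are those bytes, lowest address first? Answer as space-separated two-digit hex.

31 76 FE 7A 76 97 46 C7

Two's complement of -4087413076666714575 in 64 bits: 4087413076666714575 = 0x38B96889850189CF; invert → 0xC74697767AFE7630; add 1 → 0xC74697767AFE7631.
Split into bytes (most-significant first): C7 46 97 76 7A FE 76 31.
Little-endian: lowest address holds the least-significant byte.
So at ascending addresses the bytes are 31 76 FE 7A 76 97 46 C7.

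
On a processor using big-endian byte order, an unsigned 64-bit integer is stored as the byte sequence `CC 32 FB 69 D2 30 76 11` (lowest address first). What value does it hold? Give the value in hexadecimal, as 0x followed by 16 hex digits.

Big-endian stores the most-significant byte at the lowest address.
The bytes are already most-significant first: 0xCC32FB69D2307611.

0xCC32FB69D2307611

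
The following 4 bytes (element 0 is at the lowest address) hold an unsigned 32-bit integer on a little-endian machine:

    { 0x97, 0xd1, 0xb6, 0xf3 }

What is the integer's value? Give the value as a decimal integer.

4088844695

In little-endian order the low byte comes first in memory.
Reassemble most-significant byte first: F3 B6 D1 97 → 0xF3B6D197.
0xF3B6D197 = 4088844695.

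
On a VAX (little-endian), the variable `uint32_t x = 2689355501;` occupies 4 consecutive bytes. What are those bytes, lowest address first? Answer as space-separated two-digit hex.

2689355501 in hexadecimal, padded to 32 bits, is 0xA04C4EED.
Split into bytes (most-significant first): A0 4C 4E ED.
Little-endian: lowest address holds the least-significant byte.
So at ascending addresses the bytes are ED 4E 4C A0.

ED 4E 4C A0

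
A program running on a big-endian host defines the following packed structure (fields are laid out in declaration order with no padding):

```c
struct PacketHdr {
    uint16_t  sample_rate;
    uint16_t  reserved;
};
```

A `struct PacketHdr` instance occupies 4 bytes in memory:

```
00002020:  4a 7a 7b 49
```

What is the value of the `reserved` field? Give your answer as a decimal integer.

`reserved` follows `sample_rate` (2 bytes), so it starts at byte offset 2 and occupies 2 bytes.
Bytes at offsets 2..3: 7B 49.
In big-endian order the high byte comes first in memory.
The bytes are already most-significant first: 0x7B49.
0x7B49 = 31561.

31561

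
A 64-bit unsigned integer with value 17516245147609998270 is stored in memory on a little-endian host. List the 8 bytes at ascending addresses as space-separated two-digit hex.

17516245147609998270 in hexadecimal, padded to 64 bits, is 0xF31634281DF423BE.
Split into bytes (most-significant first): F3 16 34 28 1D F4 23 BE.
In little-endian order the low byte comes first in memory.
So at ascending addresses the bytes are BE 23 F4 1D 28 34 16 F3.

BE 23 F4 1D 28 34 16 F3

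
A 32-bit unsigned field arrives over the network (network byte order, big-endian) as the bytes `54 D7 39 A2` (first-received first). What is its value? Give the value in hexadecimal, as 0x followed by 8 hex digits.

Big-endian stores the most-significant byte at the lowest address.
The bytes are already most-significant first: 0x54D739A2.

0x54D739A2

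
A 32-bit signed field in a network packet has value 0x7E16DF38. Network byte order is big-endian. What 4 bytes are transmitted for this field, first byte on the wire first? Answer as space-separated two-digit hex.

Split into bytes (most-significant first): 7E 16 DF 38.
Big-endian stores the most-significant byte at the lowest address.
So the memory order matches the most-significant-first order: 7E 16 DF 38.

7E 16 DF 38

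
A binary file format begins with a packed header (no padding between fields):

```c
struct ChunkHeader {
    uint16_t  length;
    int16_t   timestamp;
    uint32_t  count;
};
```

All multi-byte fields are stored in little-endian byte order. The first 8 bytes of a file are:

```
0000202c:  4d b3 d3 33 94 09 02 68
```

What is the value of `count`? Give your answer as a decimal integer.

`count` follows `length` (2 B), `timestamp` (2 B), so it starts at offset 2 + 2 = 4 and occupies 4 bytes.
Bytes at offsets 4..7: 94 09 02 68.
Little-endian: lowest address holds the least-significant byte.
Reassemble most-significant byte first: 68 02 09 94 → 0x68020994.
0x68020994 = 1744963988.

1744963988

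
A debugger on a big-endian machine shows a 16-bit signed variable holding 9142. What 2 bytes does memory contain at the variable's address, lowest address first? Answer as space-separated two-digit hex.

23 B6

9142 in hexadecimal, padded to 16 bits, is 0x23B6.
Split into bytes (most-significant first): 23 B6.
Big-endian stores the most-significant byte at the lowest address.
So the memory order matches the most-significant-first order: 23 B6.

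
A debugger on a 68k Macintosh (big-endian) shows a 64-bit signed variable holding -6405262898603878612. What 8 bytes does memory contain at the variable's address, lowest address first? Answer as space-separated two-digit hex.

Two's complement of -6405262898603878612 in 64 bits: 6405262898603878612 = 0x58E410AB7445E8D4; invert → 0xA71BEF548BBA172B; add 1 → 0xA71BEF548BBA172C.
Split into bytes (most-significant first): A7 1B EF 54 8B BA 17 2C.
Big-endian stores the most-significant byte at the lowest address.
So the memory order matches the most-significant-first order: A7 1B EF 54 8B BA 17 2C.

A7 1B EF 54 8B BA 17 2C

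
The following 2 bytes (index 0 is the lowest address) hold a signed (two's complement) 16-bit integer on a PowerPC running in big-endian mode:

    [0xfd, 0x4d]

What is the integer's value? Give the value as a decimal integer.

-691

Big-endian stores the most-significant byte at the lowest address.
The bytes are already most-significant first: 0xFD4D.
Top bit is set, so as a signed 16-bit value this is 0xFD4D − 2^16 = -691.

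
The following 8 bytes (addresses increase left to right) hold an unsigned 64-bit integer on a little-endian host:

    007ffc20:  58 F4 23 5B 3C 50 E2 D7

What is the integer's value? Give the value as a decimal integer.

15556084283048457304

Little-endian: lowest address holds the least-significant byte.
Reassemble most-significant byte first: D7 E2 50 3C 5B 23 F4 58 → 0xD7E2503C5B23F458.
0xD7E2503C5B23F458 = 15556084283048457304.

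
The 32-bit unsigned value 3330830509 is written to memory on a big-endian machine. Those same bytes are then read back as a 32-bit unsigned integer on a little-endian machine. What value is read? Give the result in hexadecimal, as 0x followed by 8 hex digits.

0xAD7088C6

3330830509 in 32-bit hexadecimal is 0xC68870AD.
Stored big-endian, the bytes at ascending addresses are C6 88 70 AD.
Read back as little-endian, the first byte is least significant, giving 0xAD7088C6.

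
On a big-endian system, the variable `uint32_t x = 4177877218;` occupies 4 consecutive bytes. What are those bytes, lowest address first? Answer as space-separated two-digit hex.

4177877218 in hexadecimal, padded to 32 bits, is 0xF90558E2.
Split into bytes (most-significant first): F9 05 58 E2.
In big-endian order the high byte comes first in memory.
So the memory order matches the most-significant-first order: F9 05 58 E2.

F9 05 58 E2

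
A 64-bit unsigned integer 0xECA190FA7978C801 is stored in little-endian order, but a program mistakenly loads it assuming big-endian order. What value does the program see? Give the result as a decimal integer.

Stored little-endian, the bytes at ascending addresses are 01 C8 78 79 FA 90 A1 EC.
Read back as big-endian, the last byte is least significant, giving 0x01C87879FA90A1EC.
0x01C87879FA90A1EC = 128485054670217708.

128485054670217708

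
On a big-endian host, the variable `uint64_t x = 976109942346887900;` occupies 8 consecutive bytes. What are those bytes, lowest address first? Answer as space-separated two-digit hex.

0D 8B D6 D2 27 50 32 DC

976109942346887900 in hexadecimal, padded to 64 bits, is 0x0D8BD6D2275032DC.
Split into bytes (most-significant first): 0D 8B D6 D2 27 50 32 DC.
In big-endian order the high byte comes first in memory.
So the memory order matches the most-significant-first order: 0D 8B D6 D2 27 50 32 DC.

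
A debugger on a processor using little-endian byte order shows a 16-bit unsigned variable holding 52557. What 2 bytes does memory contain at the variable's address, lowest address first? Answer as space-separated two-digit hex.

4D CD

52557 in hexadecimal, padded to 16 bits, is 0xCD4D.
Split into bytes (most-significant first): CD 4D.
Little-endian: lowest address holds the least-significant byte.
So at ascending addresses the bytes are 4D CD.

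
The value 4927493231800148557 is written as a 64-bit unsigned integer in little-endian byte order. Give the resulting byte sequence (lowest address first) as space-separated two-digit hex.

4D E2 96 C2 FC F8 61 44

4927493231800148557 in hexadecimal, padded to 64 bits, is 0x4461F8FCC296E24D.
Split into bytes (most-significant first): 44 61 F8 FC C2 96 E2 4D.
In little-endian order the low byte comes first in memory.
So at ascending addresses the bytes are 4D E2 96 C2 FC F8 61 44.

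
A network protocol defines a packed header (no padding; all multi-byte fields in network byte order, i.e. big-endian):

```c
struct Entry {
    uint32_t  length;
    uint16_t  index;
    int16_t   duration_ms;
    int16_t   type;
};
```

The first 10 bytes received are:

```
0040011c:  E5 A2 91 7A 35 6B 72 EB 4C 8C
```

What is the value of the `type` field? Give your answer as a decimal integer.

19596

`type` follows `length` (4 B), `index` (2 B), `duration_ms` (2 B), so it starts at offset 4 + 2 + 2 = 8 and occupies 2 bytes.
Bytes at offsets 8..9: 4C 8C.
In big-endian order the high byte comes first in memory.
The bytes are already most-significant first: 0x4C8C.
0x4C8C = 19596.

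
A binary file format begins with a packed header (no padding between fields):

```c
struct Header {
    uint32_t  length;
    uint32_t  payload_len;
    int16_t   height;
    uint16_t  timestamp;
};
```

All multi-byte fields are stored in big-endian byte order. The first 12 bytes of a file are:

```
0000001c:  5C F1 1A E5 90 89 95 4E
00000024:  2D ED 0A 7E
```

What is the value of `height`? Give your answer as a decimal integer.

11757

`height` follows `length` (4 B), `payload_len` (4 B), so it starts at offset 4 + 4 = 8 and occupies 2 bytes.
Bytes at offsets 8..9: 2D ED.
Big-endian stores the most-significant byte at the lowest address.
The bytes are already most-significant first: 0x2DED.
0x2DED = 11757.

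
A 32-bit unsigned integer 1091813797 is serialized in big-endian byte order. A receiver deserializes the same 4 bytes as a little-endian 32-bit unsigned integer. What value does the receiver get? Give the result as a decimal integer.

1091813797 in 32-bit hexadecimal is 0x4113C1A5.
Stored big-endian, the bytes at ascending addresses are 41 13 C1 A5.
Read back as little-endian, the first byte is least significant, giving 0xA5C11341.
0xA5C11341 = 2780894017.

2780894017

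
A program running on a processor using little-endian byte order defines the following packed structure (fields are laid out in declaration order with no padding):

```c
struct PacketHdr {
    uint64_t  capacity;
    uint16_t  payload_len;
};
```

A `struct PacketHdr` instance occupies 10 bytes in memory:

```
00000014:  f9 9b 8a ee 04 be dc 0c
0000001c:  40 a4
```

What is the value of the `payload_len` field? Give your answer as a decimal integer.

42048

`payload_len` follows `capacity` (8 bytes), so it starts at byte offset 8 and occupies 2 bytes.
Bytes at offsets 8..9: 40 A4.
In little-endian order the low byte comes first in memory.
Reassemble most-significant byte first: A4 40 → 0xA440.
0xA440 = 42048.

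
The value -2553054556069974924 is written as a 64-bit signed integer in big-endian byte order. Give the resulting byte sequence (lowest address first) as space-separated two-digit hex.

DC 91 BA 68 6D 41 AC 74

Two's complement of -2553054556069974924 in 64 bits: 2553054556069974924 = 0x236E459792BE538C; invert → 0xDC91BA686D41AC73; add 1 → 0xDC91BA686D41AC74.
Split into bytes (most-significant first): DC 91 BA 68 6D 41 AC 74.
Big-endian: lowest address holds the most-significant byte.
So the memory order matches the most-significant-first order: DC 91 BA 68 6D 41 AC 74.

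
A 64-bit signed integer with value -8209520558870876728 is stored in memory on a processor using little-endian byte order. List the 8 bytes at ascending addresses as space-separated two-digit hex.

C8 2D 3C 30 8C EC 11 8E

Two's complement of -8209520558870876728 in 64 bits: 8209520558870876728 = 0x71EE1373CFC3D238; invert → 0x8E11EC8C303C2DC7; add 1 → 0x8E11EC8C303C2DC8.
Split into bytes (most-significant first): 8E 11 EC 8C 30 3C 2D C8.
In little-endian order the low byte comes first in memory.
So at ascending addresses the bytes are C8 2D 3C 30 8C EC 11 8E.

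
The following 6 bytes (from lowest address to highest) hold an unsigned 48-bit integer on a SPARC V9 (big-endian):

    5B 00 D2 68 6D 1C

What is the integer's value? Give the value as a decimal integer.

100059088186652

In big-endian order the high byte comes first in memory.
The bytes are already most-significant first: 0x5B00D2686D1C.
0x5B00D2686D1C = 100059088186652.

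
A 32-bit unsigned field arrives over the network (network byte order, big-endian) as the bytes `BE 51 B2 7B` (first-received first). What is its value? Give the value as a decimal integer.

3193025147

Big-endian stores the most-significant byte at the lowest address.
The bytes are already most-significant first: 0xBE51B27B.
0xBE51B27B = 3193025147.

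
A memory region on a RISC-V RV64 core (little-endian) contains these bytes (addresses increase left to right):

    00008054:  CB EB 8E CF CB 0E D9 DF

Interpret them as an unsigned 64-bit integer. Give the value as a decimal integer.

Little-endian: lowest address holds the least-significant byte.
Reassemble most-significant byte first: DF D9 0E CB CF 8E EB CB → 0xDFD90ECBCF8EEBCB.
0xDFD90ECBCF8EEBCB = 16129939808927542219.

16129939808927542219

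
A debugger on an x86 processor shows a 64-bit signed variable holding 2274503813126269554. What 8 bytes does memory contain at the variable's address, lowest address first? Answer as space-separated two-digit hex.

2274503813126269554 in hexadecimal, padded to 64 bits, is 0x1F90A92ACDA9AA72.
Split into bytes (most-significant first): 1F 90 A9 2A CD A9 AA 72.
Little-endian stores the least-significant byte at the lowest address.
So at ascending addresses the bytes are 72 AA A9 CD 2A A9 90 1F.

72 AA A9 CD 2A A9 90 1F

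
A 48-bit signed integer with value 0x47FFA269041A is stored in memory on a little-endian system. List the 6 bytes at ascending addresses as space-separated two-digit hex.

1A 04 69 A2 FF 47

Split into bytes (most-significant first): 47 FF A2 69 04 1A.
Little-endian stores the least-significant byte at the lowest address.
So at ascending addresses the bytes are 1A 04 69 A2 FF 47.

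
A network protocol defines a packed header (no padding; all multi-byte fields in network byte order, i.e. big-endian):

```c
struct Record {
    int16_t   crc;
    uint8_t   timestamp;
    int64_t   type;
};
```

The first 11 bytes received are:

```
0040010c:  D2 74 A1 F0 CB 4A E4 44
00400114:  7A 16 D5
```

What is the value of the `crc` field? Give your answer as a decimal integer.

-11660

`crc` is the first field, at byte offset 0, occupying 2 bytes.
Bytes at offsets 0..1: D2 74.
In big-endian order the high byte comes first in memory.
The bytes are already most-significant first: 0xD274.
Top bit is set, so as a signed 16-bit value this is 0xD274 − 2^16 = -11660.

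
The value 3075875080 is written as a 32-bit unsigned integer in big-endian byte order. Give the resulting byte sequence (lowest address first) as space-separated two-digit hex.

3075875080 in hexadecimal, padded to 32 bits, is 0xB7562108.
Split into bytes (most-significant first): B7 56 21 08.
Big-endian stores the most-significant byte at the lowest address.
So the memory order matches the most-significant-first order: B7 56 21 08.

B7 56 21 08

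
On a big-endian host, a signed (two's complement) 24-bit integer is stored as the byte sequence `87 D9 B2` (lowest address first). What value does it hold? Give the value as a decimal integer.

-7874126

Big-endian stores the most-significant byte at the lowest address.
The bytes are already most-significant first: 0x87D9B2.
Top bit is set, so as a signed 24-bit value this is 0x87D9B2 − 2^24 = -7874126.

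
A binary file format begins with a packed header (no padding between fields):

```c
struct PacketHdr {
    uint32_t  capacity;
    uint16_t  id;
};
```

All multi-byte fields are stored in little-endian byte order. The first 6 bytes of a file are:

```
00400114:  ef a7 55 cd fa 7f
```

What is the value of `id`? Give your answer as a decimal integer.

`id` follows `capacity` (4 bytes), so it starts at byte offset 4 and occupies 2 bytes.
Bytes at offsets 4..5: FA 7F.
In little-endian order the low byte comes first in memory.
Reassemble most-significant byte first: 7F FA → 0x7FFA.
0x7FFA = 32762.

32762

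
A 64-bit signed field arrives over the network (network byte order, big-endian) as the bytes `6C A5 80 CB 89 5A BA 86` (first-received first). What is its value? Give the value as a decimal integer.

7828805138924616326

Big-endian: lowest address holds the most-significant byte.
The bytes are already most-significant first: 0x6CA580CB895ABA86.
0x6CA580CB895ABA86 = 7828805138924616326.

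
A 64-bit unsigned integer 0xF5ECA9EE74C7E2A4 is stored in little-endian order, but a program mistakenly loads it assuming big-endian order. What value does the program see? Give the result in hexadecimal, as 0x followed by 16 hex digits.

0xA4E2C774EEA9ECF5

Stored little-endian, the bytes at ascending addresses are A4 E2 C7 74 EE A9 EC F5.
Read back as big-endian, the last byte is least significant, giving 0xA4E2C774EEA9ECF5.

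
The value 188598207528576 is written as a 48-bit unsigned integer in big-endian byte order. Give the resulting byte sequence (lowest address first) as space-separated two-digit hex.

AB 87 71 2A 3E 80

188598207528576 in hexadecimal, padded to 48 bits, is 0xAB87712A3E80.
Split into bytes (most-significant first): AB 87 71 2A 3E 80.
Big-endian: lowest address holds the most-significant byte.
So the memory order matches the most-significant-first order: AB 87 71 2A 3E 80.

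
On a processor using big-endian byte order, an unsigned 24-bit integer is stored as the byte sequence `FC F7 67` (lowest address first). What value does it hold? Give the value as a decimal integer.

16578407

Big-endian stores the most-significant byte at the lowest address.
The bytes are already most-significant first: 0xFCF767.
0xFCF767 = 16578407.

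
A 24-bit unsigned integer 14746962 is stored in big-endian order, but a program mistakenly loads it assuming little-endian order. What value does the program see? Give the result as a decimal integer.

5375457

14746962 in 24-bit hexadecimal is 0xE10552.
Stored big-endian, the bytes at ascending addresses are E1 05 52.
Read back as little-endian, the first byte is least significant, giving 0x5205E1.
0x5205E1 = 5375457.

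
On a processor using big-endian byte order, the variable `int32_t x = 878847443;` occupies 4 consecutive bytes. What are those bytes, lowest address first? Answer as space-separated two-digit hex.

878847443 in hexadecimal, padded to 32 bits, is 0x346225D3.
Split into bytes (most-significant first): 34 62 25 D3.
In big-endian order the high byte comes first in memory.
So the memory order matches the most-significant-first order: 34 62 25 D3.

34 62 25 D3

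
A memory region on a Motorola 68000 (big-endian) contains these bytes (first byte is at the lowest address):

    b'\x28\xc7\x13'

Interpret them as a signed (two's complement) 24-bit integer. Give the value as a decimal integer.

Big-endian: lowest address holds the most-significant byte.
The bytes are already most-significant first: 0x28C713.
0x28C713 = 2672403.

2672403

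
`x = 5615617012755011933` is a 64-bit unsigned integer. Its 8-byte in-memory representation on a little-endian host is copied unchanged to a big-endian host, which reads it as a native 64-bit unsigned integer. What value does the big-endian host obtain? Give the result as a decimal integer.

5615617012755011933 in 64-bit hexadecimal is 0x4DEEADEB97E7195D.
Stored little-endian, the bytes at ascending addresses are 5D 19 E7 97 EB AD EE 4D.
Read back as big-endian, the last byte is least significant, giving 0x5D19E797EBADEE4D.
0x5D19E797EBADEE4D = 6708647759625186893.

6708647759625186893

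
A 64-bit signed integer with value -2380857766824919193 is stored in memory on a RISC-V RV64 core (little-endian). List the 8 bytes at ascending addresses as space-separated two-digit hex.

Two's complement of -2380857766824919193 in 64 bits: 2380857766824919193 = 0x210A81864C544099; invert → 0xDEF57E79B3ABBF66; add 1 → 0xDEF57E79B3ABBF67.
Split into bytes (most-significant first): DE F5 7E 79 B3 AB BF 67.
Little-endian stores the least-significant byte at the lowest address.
So at ascending addresses the bytes are 67 BF AB B3 79 7E F5 DE.

67 BF AB B3 79 7E F5 DE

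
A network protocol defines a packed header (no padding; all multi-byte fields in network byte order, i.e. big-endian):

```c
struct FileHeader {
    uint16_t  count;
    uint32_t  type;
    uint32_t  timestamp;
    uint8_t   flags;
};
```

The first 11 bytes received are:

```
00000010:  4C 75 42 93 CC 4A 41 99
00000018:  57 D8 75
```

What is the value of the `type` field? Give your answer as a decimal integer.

1116982346

`type` follows `count` (2 bytes), so it starts at byte offset 2 and occupies 4 bytes.
Bytes at offsets 2..5: 42 93 CC 4A.
Big-endian stores the most-significant byte at the lowest address.
The bytes are already most-significant first: 0x4293CC4A.
0x4293CC4A = 1116982346.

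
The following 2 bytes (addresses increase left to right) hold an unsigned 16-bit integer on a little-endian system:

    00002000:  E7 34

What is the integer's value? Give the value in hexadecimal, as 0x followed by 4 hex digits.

In little-endian order the low byte comes first in memory.
Reassemble most-significant byte first: 34 E7 → 0x34E7.

0x34E7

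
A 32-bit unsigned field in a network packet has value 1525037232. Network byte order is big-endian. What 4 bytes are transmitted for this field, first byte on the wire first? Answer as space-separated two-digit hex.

1525037232 in hexadecimal, padded to 32 bits, is 0x5AE638B0.
Split into bytes (most-significant first): 5A E6 38 B0.
Big-endian stores the most-significant byte at the lowest address.
So the memory order matches the most-significant-first order: 5A E6 38 B0.

5A E6 38 B0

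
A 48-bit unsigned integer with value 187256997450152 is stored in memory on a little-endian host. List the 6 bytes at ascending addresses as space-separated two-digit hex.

187256997450152 in hexadecimal, padded to 48 bits, is 0xAA4F2AD091A8.
Split into bytes (most-significant first): AA 4F 2A D0 91 A8.
Little-endian: lowest address holds the least-significant byte.
So at ascending addresses the bytes are A8 91 D0 2A 4F AA.

A8 91 D0 2A 4F AA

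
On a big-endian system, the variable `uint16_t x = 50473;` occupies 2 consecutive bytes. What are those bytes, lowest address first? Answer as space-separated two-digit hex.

50473 in hexadecimal, padded to 16 bits, is 0xC529.
Split into bytes (most-significant first): C5 29.
Big-endian: lowest address holds the most-significant byte.
So the memory order matches the most-significant-first order: C5 29.

C5 29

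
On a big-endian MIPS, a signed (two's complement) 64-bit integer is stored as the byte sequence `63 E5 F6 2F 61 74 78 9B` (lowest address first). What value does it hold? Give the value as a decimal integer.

7198430262780524699

In big-endian order the high byte comes first in memory.
The bytes are already most-significant first: 0x63E5F62F6174789B.
0x63E5F62F6174789B = 7198430262780524699.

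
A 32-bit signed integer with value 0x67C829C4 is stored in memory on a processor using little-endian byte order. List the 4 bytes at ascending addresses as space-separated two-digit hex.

Split into bytes (most-significant first): 67 C8 29 C4.
Little-endian stores the least-significant byte at the lowest address.
So at ascending addresses the bytes are C4 29 C8 67.

C4 29 C8 67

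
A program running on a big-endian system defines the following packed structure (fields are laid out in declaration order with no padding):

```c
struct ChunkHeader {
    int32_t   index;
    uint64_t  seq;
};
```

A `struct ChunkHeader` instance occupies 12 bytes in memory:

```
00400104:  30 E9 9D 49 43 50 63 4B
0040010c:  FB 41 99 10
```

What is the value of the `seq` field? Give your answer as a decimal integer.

4850485976667101456

`seq` follows `index` (4 bytes), so it starts at byte offset 4 and occupies 8 bytes.
Bytes at offsets 4..11: 43 50 63 4B FB 41 99 10.
In big-endian order the high byte comes first in memory.
The bytes are already most-significant first: 0x4350634BFB419910.
0x4350634BFB419910 = 4850485976667101456.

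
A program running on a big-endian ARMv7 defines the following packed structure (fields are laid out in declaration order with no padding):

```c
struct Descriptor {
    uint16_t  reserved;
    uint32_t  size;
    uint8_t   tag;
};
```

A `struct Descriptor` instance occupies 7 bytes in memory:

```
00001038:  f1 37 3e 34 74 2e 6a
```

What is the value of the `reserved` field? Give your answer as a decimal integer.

`reserved` is the first field, at byte offset 0, occupying 2 bytes.
Bytes at offsets 0..1: F1 37.
Big-endian stores the most-significant byte at the lowest address.
The bytes are already most-significant first: 0xF137.
0xF137 = 61751.

61751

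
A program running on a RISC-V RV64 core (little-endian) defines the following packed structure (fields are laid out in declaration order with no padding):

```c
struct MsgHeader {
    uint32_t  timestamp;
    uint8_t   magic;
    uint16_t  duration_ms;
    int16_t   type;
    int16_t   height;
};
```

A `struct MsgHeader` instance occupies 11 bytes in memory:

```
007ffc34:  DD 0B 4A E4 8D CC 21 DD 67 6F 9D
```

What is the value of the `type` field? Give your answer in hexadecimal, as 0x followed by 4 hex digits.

`type` follows `timestamp` (4 B), `magic` (1 B), `duration_ms` (2 B), so it starts at offset 4 + 1 + 2 = 7 and occupies 2 bytes.
Bytes at offsets 7..8: DD 67.
Little-endian stores the least-significant byte at the lowest address.
Reassemble most-significant byte first: 67 DD → 0x67DD.

0x67DD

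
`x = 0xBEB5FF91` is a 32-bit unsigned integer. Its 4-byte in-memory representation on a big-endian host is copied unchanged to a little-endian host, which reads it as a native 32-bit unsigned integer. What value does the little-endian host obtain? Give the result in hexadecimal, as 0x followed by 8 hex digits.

0x91FFB5BE

Stored big-endian, the bytes at ascending addresses are BE B5 FF 91.
Read back as little-endian, the first byte is least significant, giving 0x91FFB5BE.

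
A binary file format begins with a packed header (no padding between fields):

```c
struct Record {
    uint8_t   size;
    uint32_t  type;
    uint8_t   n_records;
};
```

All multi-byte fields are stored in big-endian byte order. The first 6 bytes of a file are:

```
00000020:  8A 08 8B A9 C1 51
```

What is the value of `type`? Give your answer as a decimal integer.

`type` follows `size` (1 byte), so it starts at byte offset 1 and occupies 4 bytes.
Bytes at offsets 1..4: 08 8B A9 C1.
Big-endian: lowest address holds the most-significant byte.
The bytes are already most-significant first: 0x088BA9C1.
0x088BA9C1 = 143370689.

143370689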